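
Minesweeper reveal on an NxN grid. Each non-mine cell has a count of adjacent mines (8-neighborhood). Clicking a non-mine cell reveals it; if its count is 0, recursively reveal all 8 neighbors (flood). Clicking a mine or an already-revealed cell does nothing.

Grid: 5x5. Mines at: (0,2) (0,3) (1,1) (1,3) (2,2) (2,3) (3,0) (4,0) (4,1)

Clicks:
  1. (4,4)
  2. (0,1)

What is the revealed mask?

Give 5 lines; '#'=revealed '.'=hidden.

Click 1 (4,4) count=0: revealed 6 new [(3,2) (3,3) (3,4) (4,2) (4,3) (4,4)] -> total=6
Click 2 (0,1) count=2: revealed 1 new [(0,1)] -> total=7

Answer: .#...
.....
.....
..###
..###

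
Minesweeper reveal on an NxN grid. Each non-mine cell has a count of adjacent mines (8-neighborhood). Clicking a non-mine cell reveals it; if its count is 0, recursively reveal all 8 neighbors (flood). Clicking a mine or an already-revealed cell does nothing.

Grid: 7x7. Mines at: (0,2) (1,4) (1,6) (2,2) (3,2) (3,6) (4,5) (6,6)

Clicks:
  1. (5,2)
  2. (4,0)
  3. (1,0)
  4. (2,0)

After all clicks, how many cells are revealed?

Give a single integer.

Answer: 25

Derivation:
Click 1 (5,2) count=0: revealed 25 new [(0,0) (0,1) (1,0) (1,1) (2,0) (2,1) (3,0) (3,1) (4,0) (4,1) (4,2) (4,3) (4,4) (5,0) (5,1) (5,2) (5,3) (5,4) (5,5) (6,0) (6,1) (6,2) (6,3) (6,4) (6,5)] -> total=25
Click 2 (4,0) count=0: revealed 0 new [(none)] -> total=25
Click 3 (1,0) count=0: revealed 0 new [(none)] -> total=25
Click 4 (2,0) count=0: revealed 0 new [(none)] -> total=25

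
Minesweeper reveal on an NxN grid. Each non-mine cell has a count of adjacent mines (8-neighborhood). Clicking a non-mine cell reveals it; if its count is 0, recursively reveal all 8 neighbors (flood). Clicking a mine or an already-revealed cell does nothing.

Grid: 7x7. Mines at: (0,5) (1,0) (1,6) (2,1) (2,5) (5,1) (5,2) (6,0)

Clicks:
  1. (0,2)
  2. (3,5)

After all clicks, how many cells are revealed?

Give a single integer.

Click 1 (0,2) count=0: revealed 29 new [(0,1) (0,2) (0,3) (0,4) (1,1) (1,2) (1,3) (1,4) (2,2) (2,3) (2,4) (3,2) (3,3) (3,4) (3,5) (3,6) (4,2) (4,3) (4,4) (4,5) (4,6) (5,3) (5,4) (5,5) (5,6) (6,3) (6,4) (6,5) (6,6)] -> total=29
Click 2 (3,5) count=1: revealed 0 new [(none)] -> total=29

Answer: 29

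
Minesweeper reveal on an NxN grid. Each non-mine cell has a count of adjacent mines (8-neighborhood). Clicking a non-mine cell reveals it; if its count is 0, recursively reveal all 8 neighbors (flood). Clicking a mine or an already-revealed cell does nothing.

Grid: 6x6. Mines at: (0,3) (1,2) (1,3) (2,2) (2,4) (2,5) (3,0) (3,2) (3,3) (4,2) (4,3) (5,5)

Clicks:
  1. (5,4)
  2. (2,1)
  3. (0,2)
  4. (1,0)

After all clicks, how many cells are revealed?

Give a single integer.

Answer: 8

Derivation:
Click 1 (5,4) count=2: revealed 1 new [(5,4)] -> total=1
Click 2 (2,1) count=4: revealed 1 new [(2,1)] -> total=2
Click 3 (0,2) count=3: revealed 1 new [(0,2)] -> total=3
Click 4 (1,0) count=0: revealed 5 new [(0,0) (0,1) (1,0) (1,1) (2,0)] -> total=8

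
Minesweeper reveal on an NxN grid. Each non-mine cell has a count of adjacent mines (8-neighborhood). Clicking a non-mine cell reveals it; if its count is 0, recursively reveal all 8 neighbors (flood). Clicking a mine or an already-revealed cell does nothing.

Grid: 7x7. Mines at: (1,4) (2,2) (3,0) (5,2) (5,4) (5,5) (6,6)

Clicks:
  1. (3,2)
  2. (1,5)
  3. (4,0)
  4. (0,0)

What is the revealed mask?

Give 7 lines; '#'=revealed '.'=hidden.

Answer: ####...
####.#.
##.....
..#....
#......
.......
.......

Derivation:
Click 1 (3,2) count=1: revealed 1 new [(3,2)] -> total=1
Click 2 (1,5) count=1: revealed 1 new [(1,5)] -> total=2
Click 3 (4,0) count=1: revealed 1 new [(4,0)] -> total=3
Click 4 (0,0) count=0: revealed 10 new [(0,0) (0,1) (0,2) (0,3) (1,0) (1,1) (1,2) (1,3) (2,0) (2,1)] -> total=13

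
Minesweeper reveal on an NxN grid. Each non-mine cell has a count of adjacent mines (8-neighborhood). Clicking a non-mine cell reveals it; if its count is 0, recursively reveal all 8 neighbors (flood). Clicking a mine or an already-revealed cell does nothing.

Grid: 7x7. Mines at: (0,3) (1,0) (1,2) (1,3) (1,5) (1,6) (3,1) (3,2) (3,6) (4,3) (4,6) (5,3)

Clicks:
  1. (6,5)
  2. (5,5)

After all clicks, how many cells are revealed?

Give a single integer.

Answer: 6

Derivation:
Click 1 (6,5) count=0: revealed 6 new [(5,4) (5,5) (5,6) (6,4) (6,5) (6,6)] -> total=6
Click 2 (5,5) count=1: revealed 0 new [(none)] -> total=6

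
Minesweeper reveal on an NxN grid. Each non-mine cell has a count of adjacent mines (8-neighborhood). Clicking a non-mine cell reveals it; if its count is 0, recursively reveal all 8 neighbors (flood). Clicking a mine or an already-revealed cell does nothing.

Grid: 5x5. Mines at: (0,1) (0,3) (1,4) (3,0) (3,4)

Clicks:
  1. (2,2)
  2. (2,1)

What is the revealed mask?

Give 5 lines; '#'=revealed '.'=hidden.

Answer: .....
.###.
.###.
.###.
.###.

Derivation:
Click 1 (2,2) count=0: revealed 12 new [(1,1) (1,2) (1,3) (2,1) (2,2) (2,3) (3,1) (3,2) (3,3) (4,1) (4,2) (4,3)] -> total=12
Click 2 (2,1) count=1: revealed 0 new [(none)] -> total=12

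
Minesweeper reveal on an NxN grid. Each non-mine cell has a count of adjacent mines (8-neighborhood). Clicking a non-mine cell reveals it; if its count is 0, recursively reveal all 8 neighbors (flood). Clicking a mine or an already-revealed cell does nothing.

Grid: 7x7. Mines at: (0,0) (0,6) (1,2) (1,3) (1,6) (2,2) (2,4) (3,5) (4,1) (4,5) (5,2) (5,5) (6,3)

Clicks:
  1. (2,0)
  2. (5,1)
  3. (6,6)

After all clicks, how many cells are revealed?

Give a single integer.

Click 1 (2,0) count=0: revealed 6 new [(1,0) (1,1) (2,0) (2,1) (3,0) (3,1)] -> total=6
Click 2 (5,1) count=2: revealed 1 new [(5,1)] -> total=7
Click 3 (6,6) count=1: revealed 1 new [(6,6)] -> total=8

Answer: 8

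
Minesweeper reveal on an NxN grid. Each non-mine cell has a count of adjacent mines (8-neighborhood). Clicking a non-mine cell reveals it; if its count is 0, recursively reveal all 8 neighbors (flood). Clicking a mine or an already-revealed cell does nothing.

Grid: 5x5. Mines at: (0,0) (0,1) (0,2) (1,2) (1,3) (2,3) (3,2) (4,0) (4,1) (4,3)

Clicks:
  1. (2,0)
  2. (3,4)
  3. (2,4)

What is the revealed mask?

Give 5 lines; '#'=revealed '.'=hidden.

Answer: .....
##...
##..#
##..#
.....

Derivation:
Click 1 (2,0) count=0: revealed 6 new [(1,0) (1,1) (2,0) (2,1) (3,0) (3,1)] -> total=6
Click 2 (3,4) count=2: revealed 1 new [(3,4)] -> total=7
Click 3 (2,4) count=2: revealed 1 new [(2,4)] -> total=8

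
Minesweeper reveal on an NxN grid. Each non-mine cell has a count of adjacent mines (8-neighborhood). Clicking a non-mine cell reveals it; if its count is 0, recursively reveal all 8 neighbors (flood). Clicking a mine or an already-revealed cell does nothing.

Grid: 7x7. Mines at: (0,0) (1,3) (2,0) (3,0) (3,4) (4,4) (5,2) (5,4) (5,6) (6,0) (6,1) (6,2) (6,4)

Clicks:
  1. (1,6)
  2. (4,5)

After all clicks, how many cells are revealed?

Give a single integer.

Answer: 13

Derivation:
Click 1 (1,6) count=0: revealed 13 new [(0,4) (0,5) (0,6) (1,4) (1,5) (1,6) (2,4) (2,5) (2,6) (3,5) (3,6) (4,5) (4,6)] -> total=13
Click 2 (4,5) count=4: revealed 0 new [(none)] -> total=13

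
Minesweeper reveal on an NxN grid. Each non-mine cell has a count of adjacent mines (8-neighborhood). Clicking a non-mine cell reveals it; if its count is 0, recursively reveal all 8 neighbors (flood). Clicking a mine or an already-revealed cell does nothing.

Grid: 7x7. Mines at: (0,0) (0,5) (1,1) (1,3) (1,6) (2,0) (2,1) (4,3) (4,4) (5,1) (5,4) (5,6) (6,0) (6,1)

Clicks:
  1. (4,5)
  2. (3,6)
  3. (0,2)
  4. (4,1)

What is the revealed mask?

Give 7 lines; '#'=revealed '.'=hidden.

Click 1 (4,5) count=3: revealed 1 new [(4,5)] -> total=1
Click 2 (3,6) count=0: revealed 5 new [(2,5) (2,6) (3,5) (3,6) (4,6)] -> total=6
Click 3 (0,2) count=2: revealed 1 new [(0,2)] -> total=7
Click 4 (4,1) count=1: revealed 1 new [(4,1)] -> total=8

Answer: ..#....
.......
.....##
.....##
.#...##
.......
.......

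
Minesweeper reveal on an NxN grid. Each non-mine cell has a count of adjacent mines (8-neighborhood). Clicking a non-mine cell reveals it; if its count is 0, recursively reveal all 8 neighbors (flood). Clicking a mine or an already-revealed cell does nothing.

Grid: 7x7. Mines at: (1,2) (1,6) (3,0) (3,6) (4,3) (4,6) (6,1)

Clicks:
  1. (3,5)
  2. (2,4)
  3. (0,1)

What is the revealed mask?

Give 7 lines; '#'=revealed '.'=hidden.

Click 1 (3,5) count=2: revealed 1 new [(3,5)] -> total=1
Click 2 (2,4) count=0: revealed 11 new [(0,3) (0,4) (0,5) (1,3) (1,4) (1,5) (2,3) (2,4) (2,5) (3,3) (3,4)] -> total=12
Click 3 (0,1) count=1: revealed 1 new [(0,1)] -> total=13

Answer: .#.###.
...###.
...###.
...###.
.......
.......
.......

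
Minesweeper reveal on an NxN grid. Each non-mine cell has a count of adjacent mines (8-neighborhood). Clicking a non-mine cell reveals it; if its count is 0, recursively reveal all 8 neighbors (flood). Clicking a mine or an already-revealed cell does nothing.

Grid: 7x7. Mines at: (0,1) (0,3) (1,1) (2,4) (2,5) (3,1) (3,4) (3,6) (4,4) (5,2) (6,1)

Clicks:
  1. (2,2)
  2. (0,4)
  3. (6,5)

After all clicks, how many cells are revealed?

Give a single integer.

Click 1 (2,2) count=2: revealed 1 new [(2,2)] -> total=1
Click 2 (0,4) count=1: revealed 1 new [(0,4)] -> total=2
Click 3 (6,5) count=0: revealed 10 new [(4,5) (4,6) (5,3) (5,4) (5,5) (5,6) (6,3) (6,4) (6,5) (6,6)] -> total=12

Answer: 12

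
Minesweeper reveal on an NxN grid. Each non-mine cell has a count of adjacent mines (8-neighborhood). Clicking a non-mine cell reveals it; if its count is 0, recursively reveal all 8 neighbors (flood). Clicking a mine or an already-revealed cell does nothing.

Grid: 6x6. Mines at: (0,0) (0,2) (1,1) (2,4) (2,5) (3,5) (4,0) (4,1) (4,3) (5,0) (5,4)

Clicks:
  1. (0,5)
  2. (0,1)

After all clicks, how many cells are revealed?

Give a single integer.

Answer: 7

Derivation:
Click 1 (0,5) count=0: revealed 6 new [(0,3) (0,4) (0,5) (1,3) (1,4) (1,5)] -> total=6
Click 2 (0,1) count=3: revealed 1 new [(0,1)] -> total=7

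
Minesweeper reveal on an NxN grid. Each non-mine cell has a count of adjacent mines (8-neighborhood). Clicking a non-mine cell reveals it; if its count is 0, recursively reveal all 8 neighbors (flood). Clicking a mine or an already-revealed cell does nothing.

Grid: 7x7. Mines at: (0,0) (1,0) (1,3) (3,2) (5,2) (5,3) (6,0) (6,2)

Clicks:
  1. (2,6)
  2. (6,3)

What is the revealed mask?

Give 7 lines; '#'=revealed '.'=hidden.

Click 1 (2,6) count=0: revealed 24 new [(0,4) (0,5) (0,6) (1,4) (1,5) (1,6) (2,3) (2,4) (2,5) (2,6) (3,3) (3,4) (3,5) (3,6) (4,3) (4,4) (4,5) (4,6) (5,4) (5,5) (5,6) (6,4) (6,5) (6,6)] -> total=24
Click 2 (6,3) count=3: revealed 1 new [(6,3)] -> total=25

Answer: ....###
....###
...####
...####
...####
....###
...####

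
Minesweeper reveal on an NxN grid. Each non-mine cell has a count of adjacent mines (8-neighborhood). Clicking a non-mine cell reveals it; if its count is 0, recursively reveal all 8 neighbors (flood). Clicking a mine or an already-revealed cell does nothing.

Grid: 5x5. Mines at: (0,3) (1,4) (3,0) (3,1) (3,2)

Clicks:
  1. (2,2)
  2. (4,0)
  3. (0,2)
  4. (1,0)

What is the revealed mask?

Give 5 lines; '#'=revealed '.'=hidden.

Answer: ###..
###..
###..
.....
#....

Derivation:
Click 1 (2,2) count=2: revealed 1 new [(2,2)] -> total=1
Click 2 (4,0) count=2: revealed 1 new [(4,0)] -> total=2
Click 3 (0,2) count=1: revealed 1 new [(0,2)] -> total=3
Click 4 (1,0) count=0: revealed 7 new [(0,0) (0,1) (1,0) (1,1) (1,2) (2,0) (2,1)] -> total=10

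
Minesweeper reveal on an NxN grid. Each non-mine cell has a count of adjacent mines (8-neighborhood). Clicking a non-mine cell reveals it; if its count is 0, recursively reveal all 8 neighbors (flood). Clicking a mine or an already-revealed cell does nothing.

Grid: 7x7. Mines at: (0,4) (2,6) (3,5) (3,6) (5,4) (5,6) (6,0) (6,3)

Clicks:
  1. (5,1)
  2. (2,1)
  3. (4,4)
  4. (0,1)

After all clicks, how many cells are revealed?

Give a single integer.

Click 1 (5,1) count=1: revealed 1 new [(5,1)] -> total=1
Click 2 (2,1) count=0: revealed 27 new [(0,0) (0,1) (0,2) (0,3) (1,0) (1,1) (1,2) (1,3) (1,4) (2,0) (2,1) (2,2) (2,3) (2,4) (3,0) (3,1) (3,2) (3,3) (3,4) (4,0) (4,1) (4,2) (4,3) (4,4) (5,0) (5,2) (5,3)] -> total=28
Click 3 (4,4) count=2: revealed 0 new [(none)] -> total=28
Click 4 (0,1) count=0: revealed 0 new [(none)] -> total=28

Answer: 28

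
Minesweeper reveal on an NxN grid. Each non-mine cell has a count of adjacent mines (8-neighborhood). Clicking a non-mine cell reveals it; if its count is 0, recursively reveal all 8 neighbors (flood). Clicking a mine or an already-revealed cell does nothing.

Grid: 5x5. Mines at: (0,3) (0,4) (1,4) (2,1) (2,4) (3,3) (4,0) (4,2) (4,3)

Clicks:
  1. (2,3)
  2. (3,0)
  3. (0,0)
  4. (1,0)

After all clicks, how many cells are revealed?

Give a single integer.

Click 1 (2,3) count=3: revealed 1 new [(2,3)] -> total=1
Click 2 (3,0) count=2: revealed 1 new [(3,0)] -> total=2
Click 3 (0,0) count=0: revealed 6 new [(0,0) (0,1) (0,2) (1,0) (1,1) (1,2)] -> total=8
Click 4 (1,0) count=1: revealed 0 new [(none)] -> total=8

Answer: 8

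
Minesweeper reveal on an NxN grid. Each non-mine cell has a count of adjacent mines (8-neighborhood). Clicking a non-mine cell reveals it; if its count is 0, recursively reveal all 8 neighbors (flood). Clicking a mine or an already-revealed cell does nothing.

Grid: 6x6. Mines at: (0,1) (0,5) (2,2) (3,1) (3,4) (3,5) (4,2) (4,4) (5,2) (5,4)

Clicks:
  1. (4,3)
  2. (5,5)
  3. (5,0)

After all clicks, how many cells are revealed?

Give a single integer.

Answer: 6

Derivation:
Click 1 (4,3) count=5: revealed 1 new [(4,3)] -> total=1
Click 2 (5,5) count=2: revealed 1 new [(5,5)] -> total=2
Click 3 (5,0) count=0: revealed 4 new [(4,0) (4,1) (5,0) (5,1)] -> total=6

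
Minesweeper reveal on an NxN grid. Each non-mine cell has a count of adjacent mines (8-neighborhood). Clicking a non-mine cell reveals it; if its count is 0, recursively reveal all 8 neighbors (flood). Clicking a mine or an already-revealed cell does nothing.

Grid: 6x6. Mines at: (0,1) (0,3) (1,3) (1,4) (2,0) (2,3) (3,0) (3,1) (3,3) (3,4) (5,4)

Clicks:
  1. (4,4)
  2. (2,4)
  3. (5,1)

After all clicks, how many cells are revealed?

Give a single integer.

Click 1 (4,4) count=3: revealed 1 new [(4,4)] -> total=1
Click 2 (2,4) count=5: revealed 1 new [(2,4)] -> total=2
Click 3 (5,1) count=0: revealed 8 new [(4,0) (4,1) (4,2) (4,3) (5,0) (5,1) (5,2) (5,3)] -> total=10

Answer: 10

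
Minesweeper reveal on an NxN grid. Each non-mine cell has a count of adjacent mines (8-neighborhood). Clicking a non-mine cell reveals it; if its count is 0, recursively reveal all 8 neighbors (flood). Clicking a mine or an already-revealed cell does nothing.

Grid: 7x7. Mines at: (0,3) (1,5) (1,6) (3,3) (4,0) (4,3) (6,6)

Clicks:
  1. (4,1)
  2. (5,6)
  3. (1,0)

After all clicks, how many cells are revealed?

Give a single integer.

Answer: 14

Derivation:
Click 1 (4,1) count=1: revealed 1 new [(4,1)] -> total=1
Click 2 (5,6) count=1: revealed 1 new [(5,6)] -> total=2
Click 3 (1,0) count=0: revealed 12 new [(0,0) (0,1) (0,2) (1,0) (1,1) (1,2) (2,0) (2,1) (2,2) (3,0) (3,1) (3,2)] -> total=14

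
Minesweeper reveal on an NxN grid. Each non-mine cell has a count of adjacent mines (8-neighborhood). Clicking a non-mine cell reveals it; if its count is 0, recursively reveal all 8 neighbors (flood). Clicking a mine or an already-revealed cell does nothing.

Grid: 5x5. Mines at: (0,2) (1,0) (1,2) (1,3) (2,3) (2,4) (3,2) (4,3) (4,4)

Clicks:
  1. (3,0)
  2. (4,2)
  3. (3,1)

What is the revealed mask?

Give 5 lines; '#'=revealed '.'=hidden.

Answer: .....
.....
##...
##...
###..

Derivation:
Click 1 (3,0) count=0: revealed 6 new [(2,0) (2,1) (3,0) (3,1) (4,0) (4,1)] -> total=6
Click 2 (4,2) count=2: revealed 1 new [(4,2)] -> total=7
Click 3 (3,1) count=1: revealed 0 new [(none)] -> total=7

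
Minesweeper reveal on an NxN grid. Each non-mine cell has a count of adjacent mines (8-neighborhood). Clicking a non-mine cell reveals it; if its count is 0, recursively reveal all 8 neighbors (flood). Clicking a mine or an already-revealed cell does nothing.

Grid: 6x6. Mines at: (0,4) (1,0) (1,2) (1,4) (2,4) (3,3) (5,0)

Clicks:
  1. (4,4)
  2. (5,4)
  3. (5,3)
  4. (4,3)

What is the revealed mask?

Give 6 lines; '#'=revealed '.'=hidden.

Answer: ......
......
......
....##
.#####
.#####

Derivation:
Click 1 (4,4) count=1: revealed 1 new [(4,4)] -> total=1
Click 2 (5,4) count=0: revealed 11 new [(3,4) (3,5) (4,1) (4,2) (4,3) (4,5) (5,1) (5,2) (5,3) (5,4) (5,5)] -> total=12
Click 3 (5,3) count=0: revealed 0 new [(none)] -> total=12
Click 4 (4,3) count=1: revealed 0 new [(none)] -> total=12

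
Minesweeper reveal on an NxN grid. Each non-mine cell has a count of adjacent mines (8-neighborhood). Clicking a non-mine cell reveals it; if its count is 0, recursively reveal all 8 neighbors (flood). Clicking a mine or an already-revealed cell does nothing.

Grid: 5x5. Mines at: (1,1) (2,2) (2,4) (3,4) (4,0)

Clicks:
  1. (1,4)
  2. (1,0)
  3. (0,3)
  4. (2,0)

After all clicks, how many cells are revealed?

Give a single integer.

Click 1 (1,4) count=1: revealed 1 new [(1,4)] -> total=1
Click 2 (1,0) count=1: revealed 1 new [(1,0)] -> total=2
Click 3 (0,3) count=0: revealed 5 new [(0,2) (0,3) (0,4) (1,2) (1,3)] -> total=7
Click 4 (2,0) count=1: revealed 1 new [(2,0)] -> total=8

Answer: 8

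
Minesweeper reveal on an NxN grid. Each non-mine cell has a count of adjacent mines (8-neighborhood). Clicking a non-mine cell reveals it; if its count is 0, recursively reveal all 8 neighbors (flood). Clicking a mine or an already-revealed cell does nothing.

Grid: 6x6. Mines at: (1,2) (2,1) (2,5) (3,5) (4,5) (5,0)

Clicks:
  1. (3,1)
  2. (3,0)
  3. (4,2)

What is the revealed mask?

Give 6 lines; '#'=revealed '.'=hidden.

Answer: ......
......
..###.
#####.
.####.
.####.

Derivation:
Click 1 (3,1) count=1: revealed 1 new [(3,1)] -> total=1
Click 2 (3,0) count=1: revealed 1 new [(3,0)] -> total=2
Click 3 (4,2) count=0: revealed 14 new [(2,2) (2,3) (2,4) (3,2) (3,3) (3,4) (4,1) (4,2) (4,3) (4,4) (5,1) (5,2) (5,3) (5,4)] -> total=16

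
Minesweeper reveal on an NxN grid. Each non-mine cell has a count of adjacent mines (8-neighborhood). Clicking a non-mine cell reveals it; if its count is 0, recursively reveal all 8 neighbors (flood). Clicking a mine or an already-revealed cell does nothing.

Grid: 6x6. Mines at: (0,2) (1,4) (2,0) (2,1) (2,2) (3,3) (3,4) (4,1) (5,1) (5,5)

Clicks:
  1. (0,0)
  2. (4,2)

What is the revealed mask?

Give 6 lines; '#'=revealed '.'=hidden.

Answer: ##....
##....
......
......
..#...
......

Derivation:
Click 1 (0,0) count=0: revealed 4 new [(0,0) (0,1) (1,0) (1,1)] -> total=4
Click 2 (4,2) count=3: revealed 1 new [(4,2)] -> total=5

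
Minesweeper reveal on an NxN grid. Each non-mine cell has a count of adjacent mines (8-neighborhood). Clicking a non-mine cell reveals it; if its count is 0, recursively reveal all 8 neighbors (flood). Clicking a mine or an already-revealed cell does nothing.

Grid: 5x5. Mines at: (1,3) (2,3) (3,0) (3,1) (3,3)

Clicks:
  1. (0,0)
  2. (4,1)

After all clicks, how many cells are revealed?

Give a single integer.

Answer: 10

Derivation:
Click 1 (0,0) count=0: revealed 9 new [(0,0) (0,1) (0,2) (1,0) (1,1) (1,2) (2,0) (2,1) (2,2)] -> total=9
Click 2 (4,1) count=2: revealed 1 new [(4,1)] -> total=10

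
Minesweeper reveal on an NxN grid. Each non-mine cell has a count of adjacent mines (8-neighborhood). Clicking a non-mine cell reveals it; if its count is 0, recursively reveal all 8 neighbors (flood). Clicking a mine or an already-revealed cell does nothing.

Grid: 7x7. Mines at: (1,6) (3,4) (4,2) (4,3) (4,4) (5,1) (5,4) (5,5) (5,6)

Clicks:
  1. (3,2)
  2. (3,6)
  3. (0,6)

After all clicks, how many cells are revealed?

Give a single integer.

Answer: 8

Derivation:
Click 1 (3,2) count=2: revealed 1 new [(3,2)] -> total=1
Click 2 (3,6) count=0: revealed 6 new [(2,5) (2,6) (3,5) (3,6) (4,5) (4,6)] -> total=7
Click 3 (0,6) count=1: revealed 1 new [(0,6)] -> total=8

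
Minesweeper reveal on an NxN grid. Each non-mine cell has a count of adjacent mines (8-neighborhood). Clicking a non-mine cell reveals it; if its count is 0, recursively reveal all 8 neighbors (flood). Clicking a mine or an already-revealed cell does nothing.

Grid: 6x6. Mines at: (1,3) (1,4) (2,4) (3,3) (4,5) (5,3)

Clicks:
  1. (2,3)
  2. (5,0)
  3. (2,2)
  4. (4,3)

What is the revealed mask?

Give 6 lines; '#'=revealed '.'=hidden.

Click 1 (2,3) count=4: revealed 1 new [(2,3)] -> total=1
Click 2 (5,0) count=0: revealed 18 new [(0,0) (0,1) (0,2) (1,0) (1,1) (1,2) (2,0) (2,1) (2,2) (3,0) (3,1) (3,2) (4,0) (4,1) (4,2) (5,0) (5,1) (5,2)] -> total=19
Click 3 (2,2) count=2: revealed 0 new [(none)] -> total=19
Click 4 (4,3) count=2: revealed 1 new [(4,3)] -> total=20

Answer: ###...
###...
####..
###...
####..
###...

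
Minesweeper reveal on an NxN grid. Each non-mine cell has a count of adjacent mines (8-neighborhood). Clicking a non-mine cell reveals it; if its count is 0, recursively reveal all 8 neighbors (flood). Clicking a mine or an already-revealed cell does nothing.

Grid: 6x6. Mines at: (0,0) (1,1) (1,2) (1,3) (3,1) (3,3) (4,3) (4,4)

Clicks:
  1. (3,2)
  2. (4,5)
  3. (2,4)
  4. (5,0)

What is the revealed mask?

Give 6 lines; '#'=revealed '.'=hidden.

Click 1 (3,2) count=3: revealed 1 new [(3,2)] -> total=1
Click 2 (4,5) count=1: revealed 1 new [(4,5)] -> total=2
Click 3 (2,4) count=2: revealed 1 new [(2,4)] -> total=3
Click 4 (5,0) count=0: revealed 6 new [(4,0) (4,1) (4,2) (5,0) (5,1) (5,2)] -> total=9

Answer: ......
......
....#.
..#...
###..#
###...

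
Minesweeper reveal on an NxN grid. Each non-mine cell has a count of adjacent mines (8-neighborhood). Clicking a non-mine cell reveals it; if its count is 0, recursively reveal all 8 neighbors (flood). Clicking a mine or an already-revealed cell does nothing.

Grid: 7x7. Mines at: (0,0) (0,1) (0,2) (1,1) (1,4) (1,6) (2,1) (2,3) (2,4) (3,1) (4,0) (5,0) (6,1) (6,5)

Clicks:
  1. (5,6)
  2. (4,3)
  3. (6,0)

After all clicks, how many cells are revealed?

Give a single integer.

Click 1 (5,6) count=1: revealed 1 new [(5,6)] -> total=1
Click 2 (4,3) count=0: revealed 19 new [(2,5) (2,6) (3,2) (3,3) (3,4) (3,5) (3,6) (4,2) (4,3) (4,4) (4,5) (4,6) (5,2) (5,3) (5,4) (5,5) (6,2) (6,3) (6,4)] -> total=20
Click 3 (6,0) count=2: revealed 1 new [(6,0)] -> total=21

Answer: 21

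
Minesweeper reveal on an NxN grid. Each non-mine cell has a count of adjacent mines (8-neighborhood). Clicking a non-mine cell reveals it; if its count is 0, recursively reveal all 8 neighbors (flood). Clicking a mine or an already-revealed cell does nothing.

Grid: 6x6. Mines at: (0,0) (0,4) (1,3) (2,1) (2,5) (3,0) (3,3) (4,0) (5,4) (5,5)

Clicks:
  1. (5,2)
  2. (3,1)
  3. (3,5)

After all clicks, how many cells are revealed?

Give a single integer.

Click 1 (5,2) count=0: revealed 6 new [(4,1) (4,2) (4,3) (5,1) (5,2) (5,3)] -> total=6
Click 2 (3,1) count=3: revealed 1 new [(3,1)] -> total=7
Click 3 (3,5) count=1: revealed 1 new [(3,5)] -> total=8

Answer: 8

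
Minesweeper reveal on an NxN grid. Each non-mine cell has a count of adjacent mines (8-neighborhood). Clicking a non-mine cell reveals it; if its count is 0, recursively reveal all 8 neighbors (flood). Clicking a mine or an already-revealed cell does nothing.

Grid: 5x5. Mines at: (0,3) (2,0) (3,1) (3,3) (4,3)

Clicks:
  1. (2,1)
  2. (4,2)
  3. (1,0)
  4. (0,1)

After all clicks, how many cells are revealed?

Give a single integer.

Answer: 8

Derivation:
Click 1 (2,1) count=2: revealed 1 new [(2,1)] -> total=1
Click 2 (4,2) count=3: revealed 1 new [(4,2)] -> total=2
Click 3 (1,0) count=1: revealed 1 new [(1,0)] -> total=3
Click 4 (0,1) count=0: revealed 5 new [(0,0) (0,1) (0,2) (1,1) (1,2)] -> total=8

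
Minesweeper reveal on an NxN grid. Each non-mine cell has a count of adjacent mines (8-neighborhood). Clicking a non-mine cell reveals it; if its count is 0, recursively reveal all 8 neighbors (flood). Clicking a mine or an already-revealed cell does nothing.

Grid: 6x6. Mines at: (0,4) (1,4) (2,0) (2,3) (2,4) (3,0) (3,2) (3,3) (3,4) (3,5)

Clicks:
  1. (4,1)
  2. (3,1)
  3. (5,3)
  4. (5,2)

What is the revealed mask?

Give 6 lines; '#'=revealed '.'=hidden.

Click 1 (4,1) count=2: revealed 1 new [(4,1)] -> total=1
Click 2 (3,1) count=3: revealed 1 new [(3,1)] -> total=2
Click 3 (5,3) count=0: revealed 11 new [(4,0) (4,2) (4,3) (4,4) (4,5) (5,0) (5,1) (5,2) (5,3) (5,4) (5,5)] -> total=13
Click 4 (5,2) count=0: revealed 0 new [(none)] -> total=13

Answer: ......
......
......
.#....
######
######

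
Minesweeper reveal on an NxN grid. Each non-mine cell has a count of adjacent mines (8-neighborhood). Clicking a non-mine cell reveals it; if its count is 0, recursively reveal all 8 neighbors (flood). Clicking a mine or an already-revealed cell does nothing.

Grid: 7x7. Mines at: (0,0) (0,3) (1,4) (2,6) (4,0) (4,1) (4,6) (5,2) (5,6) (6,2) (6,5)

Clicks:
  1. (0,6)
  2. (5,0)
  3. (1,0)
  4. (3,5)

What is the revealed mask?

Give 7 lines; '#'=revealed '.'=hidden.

Click 1 (0,6) count=0: revealed 4 new [(0,5) (0,6) (1,5) (1,6)] -> total=4
Click 2 (5,0) count=2: revealed 1 new [(5,0)] -> total=5
Click 3 (1,0) count=1: revealed 1 new [(1,0)] -> total=6
Click 4 (3,5) count=2: revealed 1 new [(3,5)] -> total=7

Answer: .....##
#....##
.......
.....#.
.......
#......
.......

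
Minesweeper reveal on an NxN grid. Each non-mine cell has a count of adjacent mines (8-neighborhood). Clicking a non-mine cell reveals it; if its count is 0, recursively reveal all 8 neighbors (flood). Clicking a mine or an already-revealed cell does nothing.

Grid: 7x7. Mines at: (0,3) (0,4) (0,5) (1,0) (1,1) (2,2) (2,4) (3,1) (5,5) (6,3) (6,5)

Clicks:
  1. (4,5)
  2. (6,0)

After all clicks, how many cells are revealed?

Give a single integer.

Click 1 (4,5) count=1: revealed 1 new [(4,5)] -> total=1
Click 2 (6,0) count=0: revealed 9 new [(4,0) (4,1) (4,2) (5,0) (5,1) (5,2) (6,0) (6,1) (6,2)] -> total=10

Answer: 10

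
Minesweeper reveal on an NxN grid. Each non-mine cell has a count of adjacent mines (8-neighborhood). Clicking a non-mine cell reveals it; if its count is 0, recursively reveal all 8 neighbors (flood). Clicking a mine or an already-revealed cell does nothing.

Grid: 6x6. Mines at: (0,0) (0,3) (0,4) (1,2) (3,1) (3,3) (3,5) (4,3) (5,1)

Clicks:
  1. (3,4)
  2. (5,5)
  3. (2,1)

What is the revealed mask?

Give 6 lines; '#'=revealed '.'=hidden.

Click 1 (3,4) count=3: revealed 1 new [(3,4)] -> total=1
Click 2 (5,5) count=0: revealed 4 new [(4,4) (4,5) (5,4) (5,5)] -> total=5
Click 3 (2,1) count=2: revealed 1 new [(2,1)] -> total=6

Answer: ......
......
.#....
....#.
....##
....##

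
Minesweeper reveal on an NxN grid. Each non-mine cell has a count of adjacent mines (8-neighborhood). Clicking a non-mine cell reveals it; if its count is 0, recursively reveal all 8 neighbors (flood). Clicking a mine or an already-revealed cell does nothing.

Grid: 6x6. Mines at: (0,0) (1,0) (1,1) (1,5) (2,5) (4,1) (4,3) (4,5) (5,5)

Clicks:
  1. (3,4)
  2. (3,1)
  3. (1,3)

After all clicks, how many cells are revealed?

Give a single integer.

Click 1 (3,4) count=3: revealed 1 new [(3,4)] -> total=1
Click 2 (3,1) count=1: revealed 1 new [(3,1)] -> total=2
Click 3 (1,3) count=0: revealed 11 new [(0,2) (0,3) (0,4) (1,2) (1,3) (1,4) (2,2) (2,3) (2,4) (3,2) (3,3)] -> total=13

Answer: 13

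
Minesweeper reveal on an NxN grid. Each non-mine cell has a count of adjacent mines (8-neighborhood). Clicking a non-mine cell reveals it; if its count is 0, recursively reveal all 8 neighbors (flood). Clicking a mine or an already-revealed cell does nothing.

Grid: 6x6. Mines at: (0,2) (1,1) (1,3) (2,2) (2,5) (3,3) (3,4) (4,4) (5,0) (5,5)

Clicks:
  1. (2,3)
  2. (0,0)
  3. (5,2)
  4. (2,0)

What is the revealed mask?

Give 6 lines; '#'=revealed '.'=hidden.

Click 1 (2,3) count=4: revealed 1 new [(2,3)] -> total=1
Click 2 (0,0) count=1: revealed 1 new [(0,0)] -> total=2
Click 3 (5,2) count=0: revealed 6 new [(4,1) (4,2) (4,3) (5,1) (5,2) (5,3)] -> total=8
Click 4 (2,0) count=1: revealed 1 new [(2,0)] -> total=9

Answer: #.....
......
#..#..
......
.###..
.###..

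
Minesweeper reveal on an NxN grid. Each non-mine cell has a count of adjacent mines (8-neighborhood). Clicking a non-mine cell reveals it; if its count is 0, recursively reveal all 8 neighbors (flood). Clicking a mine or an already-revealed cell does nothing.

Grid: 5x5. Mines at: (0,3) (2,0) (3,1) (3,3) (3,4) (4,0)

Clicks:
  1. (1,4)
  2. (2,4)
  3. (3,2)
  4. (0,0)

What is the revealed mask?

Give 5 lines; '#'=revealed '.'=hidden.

Answer: ###..
###.#
....#
..#..
.....

Derivation:
Click 1 (1,4) count=1: revealed 1 new [(1,4)] -> total=1
Click 2 (2,4) count=2: revealed 1 new [(2,4)] -> total=2
Click 3 (3,2) count=2: revealed 1 new [(3,2)] -> total=3
Click 4 (0,0) count=0: revealed 6 new [(0,0) (0,1) (0,2) (1,0) (1,1) (1,2)] -> total=9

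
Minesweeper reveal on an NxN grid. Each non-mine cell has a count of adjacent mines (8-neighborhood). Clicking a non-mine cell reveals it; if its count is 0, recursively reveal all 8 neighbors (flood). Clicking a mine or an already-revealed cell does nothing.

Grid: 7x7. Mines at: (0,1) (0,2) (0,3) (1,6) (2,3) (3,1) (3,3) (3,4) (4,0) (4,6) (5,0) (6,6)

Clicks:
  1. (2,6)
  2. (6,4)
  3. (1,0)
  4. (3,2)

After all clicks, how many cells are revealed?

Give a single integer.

Answer: 18

Derivation:
Click 1 (2,6) count=1: revealed 1 new [(2,6)] -> total=1
Click 2 (6,4) count=0: revealed 15 new [(4,1) (4,2) (4,3) (4,4) (4,5) (5,1) (5,2) (5,3) (5,4) (5,5) (6,1) (6,2) (6,3) (6,4) (6,5)] -> total=16
Click 3 (1,0) count=1: revealed 1 new [(1,0)] -> total=17
Click 4 (3,2) count=3: revealed 1 new [(3,2)] -> total=18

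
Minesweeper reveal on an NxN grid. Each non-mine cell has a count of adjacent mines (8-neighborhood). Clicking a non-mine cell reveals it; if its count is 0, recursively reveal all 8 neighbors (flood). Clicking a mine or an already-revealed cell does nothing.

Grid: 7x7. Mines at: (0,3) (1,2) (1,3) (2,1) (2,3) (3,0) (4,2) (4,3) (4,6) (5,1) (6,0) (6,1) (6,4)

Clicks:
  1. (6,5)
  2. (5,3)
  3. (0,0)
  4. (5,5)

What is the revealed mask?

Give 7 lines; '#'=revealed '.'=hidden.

Answer: ##.....
##.....
.......
.......
.......
...#.#.
.....#.

Derivation:
Click 1 (6,5) count=1: revealed 1 new [(6,5)] -> total=1
Click 2 (5,3) count=3: revealed 1 new [(5,3)] -> total=2
Click 3 (0,0) count=0: revealed 4 new [(0,0) (0,1) (1,0) (1,1)] -> total=6
Click 4 (5,5) count=2: revealed 1 new [(5,5)] -> total=7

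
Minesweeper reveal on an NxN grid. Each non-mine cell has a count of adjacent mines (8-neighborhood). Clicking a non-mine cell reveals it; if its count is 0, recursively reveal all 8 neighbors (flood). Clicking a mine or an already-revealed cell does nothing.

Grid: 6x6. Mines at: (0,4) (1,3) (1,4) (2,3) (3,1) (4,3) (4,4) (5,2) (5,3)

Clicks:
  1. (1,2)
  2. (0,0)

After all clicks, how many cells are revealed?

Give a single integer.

Click 1 (1,2) count=2: revealed 1 new [(1,2)] -> total=1
Click 2 (0,0) count=0: revealed 8 new [(0,0) (0,1) (0,2) (1,0) (1,1) (2,0) (2,1) (2,2)] -> total=9

Answer: 9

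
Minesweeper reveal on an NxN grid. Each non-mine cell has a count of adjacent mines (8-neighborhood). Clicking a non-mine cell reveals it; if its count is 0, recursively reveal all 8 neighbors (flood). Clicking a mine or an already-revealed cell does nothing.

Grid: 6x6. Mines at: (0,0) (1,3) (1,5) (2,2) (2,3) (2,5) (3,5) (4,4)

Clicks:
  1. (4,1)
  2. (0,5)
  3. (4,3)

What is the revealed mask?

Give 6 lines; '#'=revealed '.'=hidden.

Click 1 (4,1) count=0: revealed 16 new [(1,0) (1,1) (2,0) (2,1) (3,0) (3,1) (3,2) (3,3) (4,0) (4,1) (4,2) (4,3) (5,0) (5,1) (5,2) (5,3)] -> total=16
Click 2 (0,5) count=1: revealed 1 new [(0,5)] -> total=17
Click 3 (4,3) count=1: revealed 0 new [(none)] -> total=17

Answer: .....#
##....
##....
####..
####..
####..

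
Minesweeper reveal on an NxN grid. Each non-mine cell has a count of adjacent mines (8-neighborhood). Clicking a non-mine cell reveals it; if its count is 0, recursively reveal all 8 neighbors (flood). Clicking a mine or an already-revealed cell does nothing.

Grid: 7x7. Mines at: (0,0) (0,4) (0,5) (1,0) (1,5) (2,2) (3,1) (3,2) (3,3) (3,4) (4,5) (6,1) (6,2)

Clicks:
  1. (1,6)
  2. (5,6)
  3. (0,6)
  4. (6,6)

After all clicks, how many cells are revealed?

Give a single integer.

Click 1 (1,6) count=2: revealed 1 new [(1,6)] -> total=1
Click 2 (5,6) count=1: revealed 1 new [(5,6)] -> total=2
Click 3 (0,6) count=2: revealed 1 new [(0,6)] -> total=3
Click 4 (6,6) count=0: revealed 7 new [(5,3) (5,4) (5,5) (6,3) (6,4) (6,5) (6,6)] -> total=10

Answer: 10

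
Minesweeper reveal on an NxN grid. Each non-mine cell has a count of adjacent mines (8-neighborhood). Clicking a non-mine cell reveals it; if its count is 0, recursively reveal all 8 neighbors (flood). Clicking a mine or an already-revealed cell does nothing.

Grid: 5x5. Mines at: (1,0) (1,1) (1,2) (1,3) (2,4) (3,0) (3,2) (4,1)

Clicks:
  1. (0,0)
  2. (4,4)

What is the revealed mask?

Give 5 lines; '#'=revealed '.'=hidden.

Click 1 (0,0) count=2: revealed 1 new [(0,0)] -> total=1
Click 2 (4,4) count=0: revealed 4 new [(3,3) (3,4) (4,3) (4,4)] -> total=5

Answer: #....
.....
.....
...##
...##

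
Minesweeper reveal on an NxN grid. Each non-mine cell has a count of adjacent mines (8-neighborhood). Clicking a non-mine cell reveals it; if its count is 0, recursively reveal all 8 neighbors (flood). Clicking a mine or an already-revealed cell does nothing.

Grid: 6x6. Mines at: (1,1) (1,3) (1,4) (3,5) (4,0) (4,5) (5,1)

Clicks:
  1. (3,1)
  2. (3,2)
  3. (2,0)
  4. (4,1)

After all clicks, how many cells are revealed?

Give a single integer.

Click 1 (3,1) count=1: revealed 1 new [(3,1)] -> total=1
Click 2 (3,2) count=0: revealed 14 new [(2,1) (2,2) (2,3) (2,4) (3,2) (3,3) (3,4) (4,1) (4,2) (4,3) (4,4) (5,2) (5,3) (5,4)] -> total=15
Click 3 (2,0) count=1: revealed 1 new [(2,0)] -> total=16
Click 4 (4,1) count=2: revealed 0 new [(none)] -> total=16

Answer: 16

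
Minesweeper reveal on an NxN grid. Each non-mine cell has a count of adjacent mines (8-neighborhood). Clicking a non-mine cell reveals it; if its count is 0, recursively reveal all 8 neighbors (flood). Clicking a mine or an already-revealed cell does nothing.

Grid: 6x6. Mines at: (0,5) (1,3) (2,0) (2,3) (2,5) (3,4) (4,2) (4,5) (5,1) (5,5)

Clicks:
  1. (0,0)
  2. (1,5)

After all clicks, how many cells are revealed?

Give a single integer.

Answer: 7

Derivation:
Click 1 (0,0) count=0: revealed 6 new [(0,0) (0,1) (0,2) (1,0) (1,1) (1,2)] -> total=6
Click 2 (1,5) count=2: revealed 1 new [(1,5)] -> total=7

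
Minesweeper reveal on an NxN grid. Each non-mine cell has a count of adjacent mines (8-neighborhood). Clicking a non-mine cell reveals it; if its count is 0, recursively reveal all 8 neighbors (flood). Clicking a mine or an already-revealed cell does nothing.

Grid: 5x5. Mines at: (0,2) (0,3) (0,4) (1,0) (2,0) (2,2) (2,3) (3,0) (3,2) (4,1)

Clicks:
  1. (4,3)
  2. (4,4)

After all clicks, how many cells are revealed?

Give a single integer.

Click 1 (4,3) count=1: revealed 1 new [(4,3)] -> total=1
Click 2 (4,4) count=0: revealed 3 new [(3,3) (3,4) (4,4)] -> total=4

Answer: 4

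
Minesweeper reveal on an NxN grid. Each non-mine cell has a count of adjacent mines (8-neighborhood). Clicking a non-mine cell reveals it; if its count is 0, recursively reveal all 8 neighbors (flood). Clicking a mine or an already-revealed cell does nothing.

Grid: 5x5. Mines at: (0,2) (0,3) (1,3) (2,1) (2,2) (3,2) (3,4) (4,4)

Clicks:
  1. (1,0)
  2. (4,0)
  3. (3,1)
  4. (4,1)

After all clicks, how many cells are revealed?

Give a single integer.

Answer: 5

Derivation:
Click 1 (1,0) count=1: revealed 1 new [(1,0)] -> total=1
Click 2 (4,0) count=0: revealed 4 new [(3,0) (3,1) (4,0) (4,1)] -> total=5
Click 3 (3,1) count=3: revealed 0 new [(none)] -> total=5
Click 4 (4,1) count=1: revealed 0 new [(none)] -> total=5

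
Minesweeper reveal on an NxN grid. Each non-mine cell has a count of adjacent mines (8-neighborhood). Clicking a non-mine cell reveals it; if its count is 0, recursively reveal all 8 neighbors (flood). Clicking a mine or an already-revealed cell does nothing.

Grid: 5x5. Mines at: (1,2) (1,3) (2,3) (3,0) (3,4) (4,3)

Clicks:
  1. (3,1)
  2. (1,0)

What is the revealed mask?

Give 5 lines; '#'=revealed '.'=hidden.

Answer: ##...
##...
##...
.#...
.....

Derivation:
Click 1 (3,1) count=1: revealed 1 new [(3,1)] -> total=1
Click 2 (1,0) count=0: revealed 6 new [(0,0) (0,1) (1,0) (1,1) (2,0) (2,1)] -> total=7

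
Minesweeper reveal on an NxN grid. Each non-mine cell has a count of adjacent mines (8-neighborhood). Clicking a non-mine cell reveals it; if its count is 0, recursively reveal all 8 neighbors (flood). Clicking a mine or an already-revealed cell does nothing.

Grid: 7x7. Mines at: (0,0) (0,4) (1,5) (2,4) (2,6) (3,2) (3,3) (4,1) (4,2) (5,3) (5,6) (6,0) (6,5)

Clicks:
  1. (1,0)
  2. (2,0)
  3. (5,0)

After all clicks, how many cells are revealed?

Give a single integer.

Click 1 (1,0) count=1: revealed 1 new [(1,0)] -> total=1
Click 2 (2,0) count=0: revealed 5 new [(1,1) (2,0) (2,1) (3,0) (3,1)] -> total=6
Click 3 (5,0) count=2: revealed 1 new [(5,0)] -> total=7

Answer: 7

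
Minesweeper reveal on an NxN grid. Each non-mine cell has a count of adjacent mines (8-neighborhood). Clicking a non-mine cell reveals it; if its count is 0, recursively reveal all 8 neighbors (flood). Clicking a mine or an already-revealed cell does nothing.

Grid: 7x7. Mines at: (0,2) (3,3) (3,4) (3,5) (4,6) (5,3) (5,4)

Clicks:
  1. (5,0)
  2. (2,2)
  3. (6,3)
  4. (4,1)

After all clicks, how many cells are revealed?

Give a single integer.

Click 1 (5,0) count=0: revealed 20 new [(0,0) (0,1) (1,0) (1,1) (1,2) (2,0) (2,1) (2,2) (3,0) (3,1) (3,2) (4,0) (4,1) (4,2) (5,0) (5,1) (5,2) (6,0) (6,1) (6,2)] -> total=20
Click 2 (2,2) count=1: revealed 0 new [(none)] -> total=20
Click 3 (6,3) count=2: revealed 1 new [(6,3)] -> total=21
Click 4 (4,1) count=0: revealed 0 new [(none)] -> total=21

Answer: 21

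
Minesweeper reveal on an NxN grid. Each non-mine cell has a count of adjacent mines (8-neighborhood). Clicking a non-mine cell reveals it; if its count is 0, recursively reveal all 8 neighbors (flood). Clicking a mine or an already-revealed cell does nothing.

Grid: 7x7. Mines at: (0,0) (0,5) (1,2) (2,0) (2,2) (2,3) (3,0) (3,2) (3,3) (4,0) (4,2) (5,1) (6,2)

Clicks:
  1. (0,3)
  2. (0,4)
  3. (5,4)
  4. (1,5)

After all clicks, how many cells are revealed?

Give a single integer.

Answer: 23

Derivation:
Click 1 (0,3) count=1: revealed 1 new [(0,3)] -> total=1
Click 2 (0,4) count=1: revealed 1 new [(0,4)] -> total=2
Click 3 (5,4) count=0: revealed 21 new [(1,4) (1,5) (1,6) (2,4) (2,5) (2,6) (3,4) (3,5) (3,6) (4,3) (4,4) (4,5) (4,6) (5,3) (5,4) (5,5) (5,6) (6,3) (6,4) (6,5) (6,6)] -> total=23
Click 4 (1,5) count=1: revealed 0 new [(none)] -> total=23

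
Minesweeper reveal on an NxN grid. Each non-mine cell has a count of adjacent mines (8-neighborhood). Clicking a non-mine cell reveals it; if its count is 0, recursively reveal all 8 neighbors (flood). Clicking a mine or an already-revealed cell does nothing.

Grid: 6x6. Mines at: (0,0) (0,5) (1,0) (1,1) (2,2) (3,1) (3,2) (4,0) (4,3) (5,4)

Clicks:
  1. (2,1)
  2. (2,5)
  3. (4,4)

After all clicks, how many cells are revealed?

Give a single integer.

Click 1 (2,1) count=5: revealed 1 new [(2,1)] -> total=1
Click 2 (2,5) count=0: revealed 11 new [(1,3) (1,4) (1,5) (2,3) (2,4) (2,5) (3,3) (3,4) (3,5) (4,4) (4,5)] -> total=12
Click 3 (4,4) count=2: revealed 0 new [(none)] -> total=12

Answer: 12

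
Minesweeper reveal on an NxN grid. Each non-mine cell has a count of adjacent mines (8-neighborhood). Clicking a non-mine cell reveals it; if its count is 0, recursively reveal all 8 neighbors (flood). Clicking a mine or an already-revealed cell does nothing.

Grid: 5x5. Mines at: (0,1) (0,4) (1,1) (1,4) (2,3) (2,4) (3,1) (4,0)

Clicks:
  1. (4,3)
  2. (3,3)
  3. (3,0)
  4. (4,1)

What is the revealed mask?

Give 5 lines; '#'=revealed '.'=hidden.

Answer: .....
.....
.....
#.###
.####

Derivation:
Click 1 (4,3) count=0: revealed 6 new [(3,2) (3,3) (3,4) (4,2) (4,3) (4,4)] -> total=6
Click 2 (3,3) count=2: revealed 0 new [(none)] -> total=6
Click 3 (3,0) count=2: revealed 1 new [(3,0)] -> total=7
Click 4 (4,1) count=2: revealed 1 new [(4,1)] -> total=8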